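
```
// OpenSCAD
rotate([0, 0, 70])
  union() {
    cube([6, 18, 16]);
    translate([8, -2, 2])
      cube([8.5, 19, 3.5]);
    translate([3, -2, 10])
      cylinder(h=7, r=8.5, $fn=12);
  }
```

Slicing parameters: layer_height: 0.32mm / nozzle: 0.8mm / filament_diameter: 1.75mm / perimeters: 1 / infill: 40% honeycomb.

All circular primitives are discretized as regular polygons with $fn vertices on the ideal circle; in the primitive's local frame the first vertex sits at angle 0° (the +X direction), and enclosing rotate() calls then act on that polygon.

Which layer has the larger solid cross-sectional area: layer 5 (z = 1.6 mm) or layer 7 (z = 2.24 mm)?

Layer 5 (z = 1.6): the cube (footprint 6×18) is included at this height (area 108.00 mm²); the cube at (8, -2) is absent (z outside [2, 5.5]); the cylinder at (3, -2) is not intersected at this z (z outside [10, 17]); Combining (union): only the 6×18 cube is present, so the union is just that shape — area = 108.00 mm²; (rotated 70° about Z; rotation is an isometry so areas/perimeters/island counts are preserved). So its area = 108.00 mm². Layer 7 (z = 2.24): the cube is present — its section is the full 6×18 rectangle (area 108.00 mm²); the 8.5×19 cube at (8, -2) contributes its full rectangle (area 161.50 mm²); the cylinder at (3, -2) is not intersected at this z (z outside [10, 17]); Merging all regions: the 2 present regions are separate (no shared area or edge), so areas and boundary lengths simply add and each stays a separate island — area = 269.50 mm²; (rotated 70° about Z; rotation is an isometry so areas/perimeters/island counts are preserved). So its area = 269.50 mm². Layer 7 is larger (269.50 vs 108.00 mm²).

layer 7 (z = 2.24 mm)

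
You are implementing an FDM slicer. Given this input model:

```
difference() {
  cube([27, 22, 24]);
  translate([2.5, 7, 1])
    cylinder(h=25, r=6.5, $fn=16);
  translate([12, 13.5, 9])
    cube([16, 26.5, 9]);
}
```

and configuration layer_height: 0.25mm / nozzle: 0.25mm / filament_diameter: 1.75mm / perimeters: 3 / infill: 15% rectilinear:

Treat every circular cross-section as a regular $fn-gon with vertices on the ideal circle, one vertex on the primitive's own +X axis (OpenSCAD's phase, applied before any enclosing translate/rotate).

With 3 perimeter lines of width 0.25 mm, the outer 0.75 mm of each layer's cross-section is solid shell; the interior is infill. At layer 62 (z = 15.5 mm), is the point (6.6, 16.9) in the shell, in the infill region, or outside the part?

infill

At z = 15.5 mm: the 27×22 cube contributes its full rectangle; the r=6.5 cylinder at (2.5, 7) gives a regular 16-gon of circumradius 6.5 (constant along its height); the cube at (12, 13.5) is present — its section is the full 16×26.5 rectangle; Subtracting the remaining from the first: starting from the 27×22 cube, the r=6.5 cylinder at (2.5, 7) partially overlaps it — only the 95.93 mm² overlap (of its 129.35 mm²) is removed, clipping the outline; the 16×26.5 cube at (12, 13.5) partially overlaps it — only the 127.50 mm² overlap (of its 424.00 mm²) is removed, clipping the outline — 1 connected region. Overall, the cross-section is a single solid region. The nearest boundary edge runs (7.10, 11.60)→(4.99, 13.01); distance from the point to it = 4.22 mm. The point is inside the cross-section and 4.22 mm from the nearest boundary — more than the 0.75 mm shell width (3 × 0.25), so it's in the infill interior.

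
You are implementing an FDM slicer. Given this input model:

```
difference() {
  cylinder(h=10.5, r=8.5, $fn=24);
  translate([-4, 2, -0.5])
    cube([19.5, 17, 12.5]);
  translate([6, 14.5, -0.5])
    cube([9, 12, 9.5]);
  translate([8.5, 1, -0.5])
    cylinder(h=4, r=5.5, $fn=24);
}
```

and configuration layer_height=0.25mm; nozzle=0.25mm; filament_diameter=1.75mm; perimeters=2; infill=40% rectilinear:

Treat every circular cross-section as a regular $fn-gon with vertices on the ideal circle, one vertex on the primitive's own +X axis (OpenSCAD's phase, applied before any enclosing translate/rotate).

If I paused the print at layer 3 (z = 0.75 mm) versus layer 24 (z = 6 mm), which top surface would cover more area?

Layer 3 (z = 0.75): the cylinder: section is a regular 24-gon, circumradius r=8.5 (area = (24/2)·8.500²·sin(360°/24) = 224.40 mm²); the cube at (-4, 2) is present — its section is the full 19.5×17 rectangle (area 331.50 mm²); the 9×12 cube at (6, 14.5) contributes its full rectangle (area 108.00 mm²); the r=5.5 cylinder at (8.5, 1) gives a regular 24-gon of circumradius 5.5 (constant along its height) (area = (24/2)·5.500²·sin(360°/24) = 93.95 mm²); Taking the first minus the rest: starting from the r=8.5 cylinder (224.40 mm²), the 19.5×17 cube at (-4, 2) partially overlaps it — only the 63.85 mm² overlap (of its 331.50 mm²) is removed, clipping the outline; the 9×12 cube at (6, 14.5) misses the remaining region (no effect); the r=5.5 cylinder at (8.5, 1) partially overlaps it — only the 26.67 mm² overlap (of its 93.95 mm²) is removed, clipping the outline — area = 133.87 mm². So its area = 133.87 mm². Layer 24 (z = 6): the cylinder: section is a regular 24-gon, circumradius r=8.5 (area = (24/2)·8.500²·sin(360°/24) = 224.40 mm²); the cube at (-4, 2) is present — its section is the full 19.5×17 rectangle (area 331.50 mm²); the cube at (6, 14.5) is present — its section is the full 9×12 rectangle (area 108.00 mm²); the cylinder at (8.5, 1) does not reach this height (z outside [-0.5, 3.5]); Subtracting the remaining from the first: starting from the r=8.5 cylinder (224.40 mm²), the 19.5×17 cube at (-4, 2) partially overlaps it — only the 63.85 mm² overlap (of its 331.50 mm²) is removed, clipping the outline; the 9×12 cube at (6, 14.5) misses the remaining region (no effect) — area = 160.54 mm². So its area = 160.54 mm². Layer 24 is larger (160.54 vs 133.87 mm²).

layer 24 (z = 6 mm)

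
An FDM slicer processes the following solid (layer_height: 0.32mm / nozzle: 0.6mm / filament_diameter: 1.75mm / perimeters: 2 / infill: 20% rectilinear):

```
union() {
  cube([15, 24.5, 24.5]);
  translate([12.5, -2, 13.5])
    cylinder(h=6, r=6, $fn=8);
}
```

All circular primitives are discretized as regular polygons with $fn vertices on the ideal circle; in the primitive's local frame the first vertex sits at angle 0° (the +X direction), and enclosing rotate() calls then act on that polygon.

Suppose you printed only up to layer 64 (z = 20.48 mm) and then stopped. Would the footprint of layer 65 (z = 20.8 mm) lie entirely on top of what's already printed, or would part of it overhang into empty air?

Compare the two slices. At z = 20.48: the 15×24.5 cube contributes its full rectangle (area 367.50 mm²); the cylinder at (12.5, -2) does not reach this height (z outside [13.5, 19.5]); Combining (union): only the 15×24.5 cube is present, so the union is just that shape — area = 367.50 mm². At z = 20.8: the cube (footprint 15×24.5) is included at this height (area 367.50 mm²); the cylinder at (12.5, -2) is not intersected at this z (z outside [13.5, 19.5]); Taking the union: only the 15×24.5 cube is present, so the union is just that shape — area = 367.50 mm². Checking containment: the cross-section at z = 20.8 is a subset of the cross-section at z = 20.48.

entirely on top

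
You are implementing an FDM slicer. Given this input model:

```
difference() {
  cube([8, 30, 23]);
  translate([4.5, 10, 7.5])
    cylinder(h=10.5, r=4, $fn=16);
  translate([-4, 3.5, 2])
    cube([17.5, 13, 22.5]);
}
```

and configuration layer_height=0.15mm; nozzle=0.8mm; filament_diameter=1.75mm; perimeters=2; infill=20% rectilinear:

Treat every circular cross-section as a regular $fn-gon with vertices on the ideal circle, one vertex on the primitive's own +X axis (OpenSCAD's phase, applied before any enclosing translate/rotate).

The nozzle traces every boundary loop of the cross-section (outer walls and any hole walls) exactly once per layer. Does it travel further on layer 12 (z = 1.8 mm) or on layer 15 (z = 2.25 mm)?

Layer 12 (z = 1.8): the cube is present — its section is the full 8×30 rectangle (perimeter 76.00 mm); the cylinder at (4.5, 10) does not reach this height (z outside [7.5, 18]); the cube at (-4, 3.5) is absent (z outside [2, 24.5]); After the difference (first − rest): none of the subtracted shapes is present at this height, so the 8×30 cube is unchanged — boundary = 76.00 mm. So its perimeter = 76.00 mm. Layer 15 (z = 2.25): the cube is present — its section is the full 8×30 rectangle (perimeter 76.00 mm); the cylinder at (4.5, 10) is not intersected at this z (z outside [7.5, 18]); the cube at (-4, 3.5) is present — its section is the full 17.5×13 rectangle (perimeter 61.00 mm); Subtracting the remaining from the first: starting from the 8×30 cube, the 17.5×13 cube at (-4, 3.5) partially overlaps it — only the 104.00 mm² overlap (of its 227.50 mm²) is removed, clipping the outline — boundary = 66.00 mm. So its perimeter = 66.00 mm. Layer 12 is larger (76.00 vs 66.00 mm).

layer 12 (z = 1.8 mm)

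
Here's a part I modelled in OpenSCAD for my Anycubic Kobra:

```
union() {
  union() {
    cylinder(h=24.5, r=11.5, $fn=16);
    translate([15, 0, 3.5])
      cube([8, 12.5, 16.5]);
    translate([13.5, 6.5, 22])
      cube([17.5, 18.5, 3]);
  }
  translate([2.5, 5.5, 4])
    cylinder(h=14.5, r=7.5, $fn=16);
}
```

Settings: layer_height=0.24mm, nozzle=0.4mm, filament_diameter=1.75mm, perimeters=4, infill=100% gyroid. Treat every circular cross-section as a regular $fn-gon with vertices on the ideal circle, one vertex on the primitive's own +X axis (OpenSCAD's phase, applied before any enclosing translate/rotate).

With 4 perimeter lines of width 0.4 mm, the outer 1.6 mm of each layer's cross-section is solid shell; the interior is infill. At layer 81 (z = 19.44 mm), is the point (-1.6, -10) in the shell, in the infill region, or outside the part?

shell

At z = 19.44 mm: the cylinder: section is a regular 16-gon, circumradius r=11.5; the cube at (15, 0) is present — its section is the full 8×12.5 rectangle; the cube at (13.5, 6.5) is absent (z outside [22, 25]); Merging all regions: the 2 present regions are separate (no shared area or edge), so areas and boundary lengths simply add and each stays a separate island — 2 connected regions; the cylinder at (2.5, 5.5) is not intersected at this z (z outside [4, 18.5]); Combining (union): only that combined region is present, so the union is just that shape — 2 connected regions. Overall, the cross-section has 2 separate islands. The nearest boundary edge runs (-0.00, -11.50)→(-4.40, -10.62); distance from the point to it = 1.16 mm. (Shell/infill is judged within the island containing the point — the largest one.) The point is inside the cross-section, 1.16 mm from the nearest boundary — within the 1.6 mm shell band (4 × 0.4).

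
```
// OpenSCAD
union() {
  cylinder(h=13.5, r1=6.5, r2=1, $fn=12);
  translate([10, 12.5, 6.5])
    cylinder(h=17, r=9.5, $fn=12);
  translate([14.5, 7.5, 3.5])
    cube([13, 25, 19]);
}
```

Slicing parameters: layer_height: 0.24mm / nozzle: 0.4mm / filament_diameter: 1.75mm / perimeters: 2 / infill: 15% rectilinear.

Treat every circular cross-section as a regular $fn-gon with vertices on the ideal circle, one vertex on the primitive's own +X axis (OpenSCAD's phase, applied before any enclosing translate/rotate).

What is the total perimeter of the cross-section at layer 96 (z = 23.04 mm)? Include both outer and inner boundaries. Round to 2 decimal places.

59.01 mm

At z = 23.04 mm: the cone does not reach this height (z outside [0, 13.5]); the cylinder at (10, 12.5): section is a regular 12-gon, circumradius r=9.5 (perimeter = 2·12·9.500·sin(180°/12) = 59.01 mm); the cube at (14.5, 7.5) does not reach this height (z outside [3.5, 22.5]); Merging all regions: only the r=9.5 cylinder at (10, 12.5) is present, so the union is just that shape — boundary = 59.01 mm. Overall, the cross-section is a single solid region. Total boundary length (outer) = 59.01 mm.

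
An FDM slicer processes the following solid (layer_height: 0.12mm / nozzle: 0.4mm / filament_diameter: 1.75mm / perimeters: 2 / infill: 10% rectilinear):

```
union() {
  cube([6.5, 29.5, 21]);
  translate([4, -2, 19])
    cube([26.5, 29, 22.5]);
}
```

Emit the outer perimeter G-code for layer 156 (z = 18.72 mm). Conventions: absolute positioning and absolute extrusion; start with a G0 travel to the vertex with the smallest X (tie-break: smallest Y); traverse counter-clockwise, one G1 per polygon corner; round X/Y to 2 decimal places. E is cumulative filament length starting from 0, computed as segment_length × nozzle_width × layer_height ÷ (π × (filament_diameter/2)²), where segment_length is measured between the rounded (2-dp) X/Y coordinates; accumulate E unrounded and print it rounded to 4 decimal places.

G0 X0.00 Y0.00 Z18.72
G1 X6.50 Y0.00 E0.1297
G1 X6.50 Y29.50 E0.7184
G1 X0.00 Y29.50 E0.8481
G1 X0.00 Y0.00 E1.4368

At z = 18.72 mm: the cube (footprint 6.5×29.5) is included at this height; the cube at (4, -2) is not intersected at this z (z outside [19, 41.5]); Taking the union: only the 6.5×29.5 cube is present, so the union is just that shape — 1 connected region. The outline is a single polygon with 4 vertices. Extrusion per mm of travel: 0.4 × 0.12 / (π × 0.875²) = 0.019956. Accumulating E over each segment gives final E = 1.4368.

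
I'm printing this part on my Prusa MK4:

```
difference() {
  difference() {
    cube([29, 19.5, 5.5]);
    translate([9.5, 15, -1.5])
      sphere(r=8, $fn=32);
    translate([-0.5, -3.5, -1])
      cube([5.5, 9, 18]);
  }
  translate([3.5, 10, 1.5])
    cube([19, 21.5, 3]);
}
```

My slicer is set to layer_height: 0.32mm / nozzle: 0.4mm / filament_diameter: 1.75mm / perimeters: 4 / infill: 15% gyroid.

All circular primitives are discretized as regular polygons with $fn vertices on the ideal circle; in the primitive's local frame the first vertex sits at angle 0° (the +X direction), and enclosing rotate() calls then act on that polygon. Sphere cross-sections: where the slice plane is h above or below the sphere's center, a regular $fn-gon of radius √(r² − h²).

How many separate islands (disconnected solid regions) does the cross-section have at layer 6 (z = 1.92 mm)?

1

At z = 1.92 mm: the 29×19.5 cube contributes its full rectangle; the r=8 sphere at (9.5, 15) slices to a regular 32-gon of circumradius 7.232 (√(r²−h²) with h=3.42 from center); the cube at (-0.5, -3.5) (footprint 5.5×9) is included at this height; Taking the first minus the rest: starting from the 29×19.5 cube, the r=8 sphere at (9.5, 15) partially overlaps it — only the 142.01 mm² overlap (of its 163.26 mm²) is removed, clipping the outline; the 5.5×9 cube at (-0.5, -3.5) partially overlaps it — only the 27.50 mm² overlap (of its 49.50 mm²) is removed, clipping the outline — 1 connected region; the cube at (3.5, 10) (footprint 19×21.5) is included at this height; Subtracting the remaining from the first: starting from that combined region, the 19×21.5 cube at (3.5, 10) partially overlaps it — only the 60.89 mm² overlap (of its 408.50 mm²) is removed, clipping the outline — 1 connected region. Overall, the cross-section is a single solid region. Island count = 1.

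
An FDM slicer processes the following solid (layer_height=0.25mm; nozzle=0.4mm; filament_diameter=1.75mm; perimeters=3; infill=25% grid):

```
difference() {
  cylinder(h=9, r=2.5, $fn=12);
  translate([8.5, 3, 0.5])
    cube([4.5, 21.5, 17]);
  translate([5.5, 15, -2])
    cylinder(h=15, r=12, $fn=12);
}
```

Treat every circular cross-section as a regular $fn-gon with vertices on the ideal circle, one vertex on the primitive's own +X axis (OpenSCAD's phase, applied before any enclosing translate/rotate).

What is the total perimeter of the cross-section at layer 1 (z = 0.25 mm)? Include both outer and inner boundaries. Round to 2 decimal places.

At z = 0.25 mm: the r=2.5 cylinder contributes a regular 12-gon of circumradius 2.5 (perimeter = 2·12·2.500·sin(180°/12) = 15.53 mm); the cube at (8.5, 3) is absent (z outside [0.5, 17.5]); the cylinder at (5.5, 15): section is a regular 12-gon, circumradius r=12 (perimeter = 2·12·12.000·sin(180°/12) = 74.54 mm); Taking the first minus the rest: starting from the r=2.5 cylinder, the r=12 cylinder at (5.5, 15) misses the remaining region (no effect) — boundary = 15.53 mm. Overall, the cross-section is a single solid region. Total boundary length (outer) = 15.53 mm.

15.53 mm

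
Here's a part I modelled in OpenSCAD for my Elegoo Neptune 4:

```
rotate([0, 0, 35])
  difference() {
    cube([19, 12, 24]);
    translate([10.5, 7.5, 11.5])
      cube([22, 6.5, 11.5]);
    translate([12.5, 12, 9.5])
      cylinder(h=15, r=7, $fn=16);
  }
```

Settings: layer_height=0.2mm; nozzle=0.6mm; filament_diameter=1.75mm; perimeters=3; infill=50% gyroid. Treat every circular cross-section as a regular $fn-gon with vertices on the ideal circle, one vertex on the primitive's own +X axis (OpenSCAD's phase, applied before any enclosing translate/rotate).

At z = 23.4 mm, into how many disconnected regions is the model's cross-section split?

At z = 23.4 mm: the cube is present — its section is the full 19×12 rectangle; the cube at (10.5, 7.5) is absent (z outside [11.5, 23]); the r=7 cylinder at (12.5, 12) gives a regular 16-gon of circumradius 7 (constant along its height); Taking the first minus the rest: starting from the 19×12 cube, the r=7 cylinder at (12.5, 12) partially overlaps it — only the 74.38 mm² overlap (of its 150.01 mm²) is removed, clipping the outline — 1 connected region; (rotated 35° about Z; rotation is an isometry so areas/perimeters/island counts are preserved). The result has 1 disconnected region.

1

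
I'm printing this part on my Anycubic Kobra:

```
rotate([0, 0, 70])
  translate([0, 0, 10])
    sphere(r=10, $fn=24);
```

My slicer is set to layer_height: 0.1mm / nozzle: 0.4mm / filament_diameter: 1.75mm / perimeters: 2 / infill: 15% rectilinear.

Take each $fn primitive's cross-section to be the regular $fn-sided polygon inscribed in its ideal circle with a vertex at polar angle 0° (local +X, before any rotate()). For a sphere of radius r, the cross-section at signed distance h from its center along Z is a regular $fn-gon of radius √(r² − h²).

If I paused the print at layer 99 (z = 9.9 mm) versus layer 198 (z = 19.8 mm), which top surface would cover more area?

Layer 99 (z = 9.9): the r=10 sphere contributes a regular 24-gon of circumradius √(10²−0.1²) = 9.999 (area = (24/2)·9.999²·sin(360°/24) = 310.55 mm²); (rotated 70° about Z; rotation is an isometry so areas/perimeters/island counts are preserved). So its area = 310.55 mm². Layer 198 (z = 19.8): the r=10 sphere contributes a regular 24-gon of circumradius √(10²−9.8²) = 1.990 (area = (24/2)·1.990²·sin(360°/24) = 12.30 mm²); (rotated 70° about Z; rotation is an isometry so areas/perimeters/island counts are preserved). So its area = 12.30 mm². Layer 99 is larger (310.55 vs 12.30 mm²).

layer 99 (z = 9.9 mm)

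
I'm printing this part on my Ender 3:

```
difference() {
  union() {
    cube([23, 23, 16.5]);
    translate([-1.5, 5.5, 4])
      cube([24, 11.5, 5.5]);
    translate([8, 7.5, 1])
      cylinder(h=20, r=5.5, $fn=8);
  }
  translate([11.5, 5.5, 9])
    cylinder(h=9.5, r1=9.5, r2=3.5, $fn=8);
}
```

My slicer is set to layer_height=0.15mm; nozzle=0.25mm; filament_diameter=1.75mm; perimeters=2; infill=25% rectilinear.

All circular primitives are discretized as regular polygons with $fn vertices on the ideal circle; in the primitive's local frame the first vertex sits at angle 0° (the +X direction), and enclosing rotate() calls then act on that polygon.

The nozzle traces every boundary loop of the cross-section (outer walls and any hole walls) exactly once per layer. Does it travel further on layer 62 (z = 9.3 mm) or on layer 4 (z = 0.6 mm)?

Layer 62 (z = 9.3): the cube is present — its section is the full 23×23 rectangle (perimeter 92.00 mm); the 24×11.5 cube at (-1.5, 5.5) contributes its full rectangle (perimeter 71.00 mm); the r=5.5 cylinder at (8, 7.5) gives a regular 8-gon of circumradius 5.5 (constant along its height) (perimeter = 2·8·5.500·sin(180°/8) = 33.68 mm); Merging all regions: the regions partially overlap (shared area 344.31 mm²), so the edge portions inside another operand are dropped and the merged outline is re-measured after clipping — boundary = 95.00 mm; the cone at (11.5, 5.5) contributes a regular 8-gon of circumradius 9.311 (interpolated between r1=9.5 and r2=3.5 at t=0.032) (perimeter = 2·8·9.311·sin(180°/8) = 57.01 mm); Subtracting the remaining from the first: starting from that combined region, the cone at (11.5, 5.5) partially overlaps it — only the 212.48 mm² overlap (of its 245.18 mm²) is removed, clipping the outline — boundary = 121.35 mm. So its perimeter = 121.35 mm. Layer 4 (z = 0.6): the 23×23 cube contributes its full rectangle (perimeter 92.00 mm); the cube at (-1.5, 5.5) is absent (z outside [4, 9.5]); the cylinder at (8, 7.5) is not intersected at this z (z outside [1, 21]); Combining (union): only the 23×23 cube is present, so the union is just that shape — boundary = 92.00 mm; the cone at (11.5, 5.5) is not intersected at this z (z outside [9, 18.5]); Taking the first minus the rest: none of the subtracted shapes is present at this height, so the result so far is unchanged — boundary = 92.00 mm. So its perimeter = 92.00 mm. Layer 62 is larger (121.35 vs 92.00 mm).

layer 62 (z = 9.3 mm)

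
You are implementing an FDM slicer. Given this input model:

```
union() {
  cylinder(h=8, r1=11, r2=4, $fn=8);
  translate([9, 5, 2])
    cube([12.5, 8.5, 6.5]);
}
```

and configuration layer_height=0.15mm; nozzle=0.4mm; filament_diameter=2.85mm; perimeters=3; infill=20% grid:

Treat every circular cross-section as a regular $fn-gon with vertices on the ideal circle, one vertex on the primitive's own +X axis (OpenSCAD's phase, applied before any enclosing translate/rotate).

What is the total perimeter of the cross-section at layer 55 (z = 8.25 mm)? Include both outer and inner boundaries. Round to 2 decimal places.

At z = 8.25 mm: the cone is absent (z outside [0, 8]); the cube at (9, 5) is present — its section is the full 12.5×8.5 rectangle (perimeter 42.00 mm); Taking the union: only the 12.5×8.5 cube at (9, 5) is present, so the union is just that shape — boundary = 42.00 mm. Overall, the cross-section is a single solid region. Total boundary length (outer) = 42.00 mm.

42.00 mm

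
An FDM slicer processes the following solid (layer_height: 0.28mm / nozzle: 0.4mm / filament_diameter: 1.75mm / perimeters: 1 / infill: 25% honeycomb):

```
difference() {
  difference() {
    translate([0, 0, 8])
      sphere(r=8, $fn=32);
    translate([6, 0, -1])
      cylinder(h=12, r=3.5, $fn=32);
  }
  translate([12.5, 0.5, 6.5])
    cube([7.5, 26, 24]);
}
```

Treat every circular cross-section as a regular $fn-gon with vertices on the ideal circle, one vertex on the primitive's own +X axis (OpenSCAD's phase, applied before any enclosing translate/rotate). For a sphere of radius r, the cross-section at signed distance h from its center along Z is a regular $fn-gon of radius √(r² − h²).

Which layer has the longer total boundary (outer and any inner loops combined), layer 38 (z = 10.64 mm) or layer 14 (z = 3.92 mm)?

Layer 38 (z = 10.64): the sphere: section is a regular 32-gon, circumradius = √(r²−h²) = √(8²−2.64²) = 7.552 (perimeter = 2·32·7.552·sin(180°/32) = 47.37 mm); the cylinder at (6, 0): section is a regular 32-gon, circumradius r=3.5 (perimeter = 2·32·3.500·sin(180°/32) = 21.96 mm); After the difference (first − rest): starting from the r=8 sphere, the r=3.5 cylinder at (6, 0) partially overlaps it — only the 27.80 mm² overlap (of its 38.24 mm²) is removed, clipping the outline — boundary = 52.58 mm; the cube at (12.5, 0.5) is present — its section is the full 7.5×26 rectangle (perimeter 67.00 mm); After the difference (first − rest): starting from the result so far, the 7.5×26 cube at (12.5, 0.5) misses the remaining region (no effect) — boundary = 52.58 mm. So its perimeter = 52.58 mm. Layer 14 (z = 3.92): the sphere: section is a regular 32-gon, circumradius = √(r²−h²) = √(8²−4.08²) = 6.881 (perimeter = 2·32·6.881·sin(180°/32) = 43.17 mm); the r=3.5 cylinder at (6, 0) gives a regular 32-gon of circumradius 3.5 (constant along its height) (perimeter = 2·32·3.500·sin(180°/32) = 21.96 mm); After the difference (first − rest): starting from the r=8 sphere, the r=3.5 cylinder at (6, 0) partially overlaps it — only the 22.96 mm² overlap (of its 38.24 mm²) is removed, clipping the outline — boundary = 46.61 mm; the cube at (12.5, 0.5) does not reach this height (z outside [6.5, 30.5]); After the difference (first − rest): none of the subtracted shapes is present at this height, so that combined region is unchanged — boundary = 46.61 mm. So its perimeter = 46.61 mm. Layer 38 is larger (52.58 vs 46.61 mm).

layer 38 (z = 10.64 mm)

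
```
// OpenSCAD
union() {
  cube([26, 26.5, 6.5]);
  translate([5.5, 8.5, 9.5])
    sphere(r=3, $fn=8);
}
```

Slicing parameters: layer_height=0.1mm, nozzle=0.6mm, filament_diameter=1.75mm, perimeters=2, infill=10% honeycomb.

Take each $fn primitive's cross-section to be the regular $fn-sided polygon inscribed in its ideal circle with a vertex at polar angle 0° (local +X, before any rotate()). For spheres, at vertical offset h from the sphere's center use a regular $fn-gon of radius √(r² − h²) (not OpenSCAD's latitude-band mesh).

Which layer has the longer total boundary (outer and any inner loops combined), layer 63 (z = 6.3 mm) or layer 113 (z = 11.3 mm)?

Layer 63 (z = 6.3): the cube (footprint 26×26.5) is included at this height (perimeter 105.00 mm); the sphere at (5.5, 8.5) is absent (|z−center|=3.200 > r=3); Merging all regions: only the 26×26.5 cube is present, so the union is just that shape — boundary = 105.00 mm. So its perimeter = 105.00 mm. Layer 113 (z = 11.3): the cube is absent (z outside [0, 6.5]); the sphere at (5.5, 8.5): section is a regular 8-gon, circumradius = √(r²−h²) = √(3²−1.8²) = 2.400 (perimeter = 2·8·2.400·sin(180°/8) = 14.70 mm); Merging all regions: only the r=3 sphere at (5.5, 8.5) is present, so the union is just that shape — boundary = 14.70 mm. So its perimeter = 14.70 mm. Layer 63 is larger (105.00 vs 14.70 mm).

layer 63 (z = 6.3 mm)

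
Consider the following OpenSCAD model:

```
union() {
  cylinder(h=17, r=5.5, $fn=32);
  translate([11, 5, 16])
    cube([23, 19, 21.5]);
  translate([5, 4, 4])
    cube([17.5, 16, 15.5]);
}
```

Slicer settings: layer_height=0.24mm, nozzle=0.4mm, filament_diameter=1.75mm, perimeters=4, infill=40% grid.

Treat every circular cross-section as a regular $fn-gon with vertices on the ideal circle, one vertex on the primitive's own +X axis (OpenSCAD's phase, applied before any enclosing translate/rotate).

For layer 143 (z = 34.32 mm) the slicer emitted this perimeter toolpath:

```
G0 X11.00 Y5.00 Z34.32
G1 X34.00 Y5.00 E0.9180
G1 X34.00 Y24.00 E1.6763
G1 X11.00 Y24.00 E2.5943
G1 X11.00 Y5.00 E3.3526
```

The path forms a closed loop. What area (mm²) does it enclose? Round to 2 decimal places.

437.00 mm²

Apply the shoelace formula to the sequence of (X, Y) vertices; enclosed area = 437.00 mm².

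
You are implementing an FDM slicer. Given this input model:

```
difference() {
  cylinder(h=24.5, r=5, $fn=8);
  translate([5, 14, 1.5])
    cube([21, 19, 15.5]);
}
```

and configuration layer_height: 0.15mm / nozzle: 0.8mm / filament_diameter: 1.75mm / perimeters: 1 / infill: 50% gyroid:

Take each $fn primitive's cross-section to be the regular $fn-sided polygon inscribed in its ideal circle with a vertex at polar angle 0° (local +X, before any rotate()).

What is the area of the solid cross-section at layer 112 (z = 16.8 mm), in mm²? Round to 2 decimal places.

70.71 mm²

At z = 16.8 mm: the r=5 cylinder contributes a regular 8-gon of circumradius 5 (area = (8/2)·5.000²·sin(360°/8) = 70.71 mm²); the cube at (5, 14) is present — its section is the full 21×19 rectangle (area 399.00 mm²); After the difference (first − rest): starting from the r=5 cylinder (70.71 mm²), the 21×19 cube at (5, 14) misses the remaining region (no effect) — area = 70.71 mm². Overall, the cross-section is a single solid region. Net area = 70.71 mm².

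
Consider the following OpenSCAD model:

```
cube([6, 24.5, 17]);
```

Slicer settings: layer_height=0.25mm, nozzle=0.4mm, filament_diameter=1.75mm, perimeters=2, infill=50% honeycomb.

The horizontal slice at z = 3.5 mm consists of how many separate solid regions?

1

At z = 3.5 mm: the 6×24.5 cube contributes its full rectangle. The result has 1 disconnected region.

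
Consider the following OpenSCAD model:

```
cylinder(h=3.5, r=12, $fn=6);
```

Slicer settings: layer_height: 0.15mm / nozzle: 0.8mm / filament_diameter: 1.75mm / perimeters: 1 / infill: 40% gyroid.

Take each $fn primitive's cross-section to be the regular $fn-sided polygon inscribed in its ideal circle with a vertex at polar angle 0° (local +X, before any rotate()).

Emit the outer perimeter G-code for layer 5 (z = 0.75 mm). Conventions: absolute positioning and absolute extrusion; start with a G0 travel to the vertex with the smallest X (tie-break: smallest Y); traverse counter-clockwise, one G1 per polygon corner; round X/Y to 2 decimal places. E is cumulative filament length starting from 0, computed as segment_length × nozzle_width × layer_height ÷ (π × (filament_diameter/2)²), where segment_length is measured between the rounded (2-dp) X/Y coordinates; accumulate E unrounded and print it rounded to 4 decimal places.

G0 X-12.00 Y0.00 Z0.75
G1 X-6.00 Y-10.39 E0.5986
G1 X6.00 Y-10.39 E1.1973
G1 X12.00 Y0.00 E1.7958
G1 X6.00 Y10.39 E2.3944
G1 X-6.00 Y10.39 E2.9931
G1 X-12.00 Y0.00 E3.5917

At z = 0.75 mm: the r=12 cylinder gives a regular 6-gon of circumradius 12 (constant along its height). The outline is a single polygon with 6 vertices. Extrusion per mm of travel: 0.8 × 0.15 / (π × 0.875²) = 0.049890. Accumulating E over each segment gives final E = 3.5917.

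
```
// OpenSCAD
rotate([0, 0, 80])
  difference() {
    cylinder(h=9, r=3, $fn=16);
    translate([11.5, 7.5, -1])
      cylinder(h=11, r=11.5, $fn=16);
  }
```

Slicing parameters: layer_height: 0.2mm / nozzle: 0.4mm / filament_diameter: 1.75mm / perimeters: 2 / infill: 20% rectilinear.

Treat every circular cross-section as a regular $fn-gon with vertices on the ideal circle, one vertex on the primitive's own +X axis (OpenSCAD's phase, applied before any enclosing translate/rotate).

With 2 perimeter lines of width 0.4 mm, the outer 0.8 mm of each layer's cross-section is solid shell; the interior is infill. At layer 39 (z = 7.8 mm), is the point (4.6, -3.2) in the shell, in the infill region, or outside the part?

outside

At z = 7.8 mm: the r=3 cylinder gives a regular 16-gon of circumradius 3 (constant along its height); the r=11.5 cylinder at (11.5, 7.5) contributes a regular 16-gon of circumradius 11.5; Subtracting the remaining from the first: starting from the r=3 cylinder, the r=11.5 cylinder at (11.5, 7.5) partially overlaps it — only the 1.16 mm² overlap (of its 404.88 mm²) is removed, clipping the outline — 1 connected region; (whole slice rotated 80° about Z — lengths, areas and connectivity unchanged). Overall, the cross-section is a single solid region. Undo the 80° rotation: the query point maps to (-2.353, -5.086) in the un-rotated model frame. The nearest boundary edge runs (-0.00, -3.00)→(-1.15, -2.77); distance from the point to it = 2.61 mm. The point is not inside any of the regions above, so it lies outside the cross-section (2.61 mm from the nearest boundary).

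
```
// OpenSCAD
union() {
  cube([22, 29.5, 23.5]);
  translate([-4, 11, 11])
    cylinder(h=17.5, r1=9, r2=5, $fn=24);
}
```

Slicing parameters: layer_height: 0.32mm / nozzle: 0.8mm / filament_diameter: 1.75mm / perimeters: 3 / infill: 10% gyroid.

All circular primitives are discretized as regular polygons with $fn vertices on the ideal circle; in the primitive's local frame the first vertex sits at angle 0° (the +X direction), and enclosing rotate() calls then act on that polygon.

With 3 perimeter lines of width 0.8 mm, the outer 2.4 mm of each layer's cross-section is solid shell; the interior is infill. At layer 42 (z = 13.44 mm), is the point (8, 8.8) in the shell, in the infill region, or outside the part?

infill

At z = 13.44 mm: the cube (footprint 22×29.5) is included at this height; the cone at (-4, 11) (r1=9→r2=5) has section circumradius 8.442 here — a regular 24-gon; Combining (union): the regions partially overlap (shared area 46.18 mm²), so overlapping operands fuse into one piece — 1 connected region. Overall, the cross-section is a single solid region. The nearest boundary edge runs (22.00, 0.00)→(0.00, 0.00); distance from the point to it = 8.80 mm. The point is inside the cross-section and 8.80 mm from the nearest boundary — more than the 2.4 mm shell width (3 × 0.8), so it's in the infill interior.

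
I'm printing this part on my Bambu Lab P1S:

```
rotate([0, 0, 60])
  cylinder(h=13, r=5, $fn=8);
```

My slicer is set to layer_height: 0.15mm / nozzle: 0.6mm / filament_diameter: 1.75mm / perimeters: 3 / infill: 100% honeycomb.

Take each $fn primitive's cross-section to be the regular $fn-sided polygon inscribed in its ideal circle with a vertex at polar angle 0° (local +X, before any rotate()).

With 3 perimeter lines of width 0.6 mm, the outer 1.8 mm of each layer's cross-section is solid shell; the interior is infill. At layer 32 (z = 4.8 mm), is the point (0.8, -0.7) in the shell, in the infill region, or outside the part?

At z = 4.8 mm: the r=5 cylinder gives a regular 8-gon of circumradius 5 (constant along its height); (whole slice rotated 60° about Z — lengths, areas and connectivity unchanged). Overall, the cross-section is a single solid region. Undo the 60° rotation: the query point maps to (-0.206, -1.043) in the un-rotated model frame. The nearest boundary edge runs (-3.54, -3.54)→(-0.00, -5.00); distance from the point to it = 3.58 mm. The point is inside the cross-section and 3.58 mm from the nearest boundary — more than the 1.8 mm shell width (3 × 0.6), so it's in the infill interior.

infill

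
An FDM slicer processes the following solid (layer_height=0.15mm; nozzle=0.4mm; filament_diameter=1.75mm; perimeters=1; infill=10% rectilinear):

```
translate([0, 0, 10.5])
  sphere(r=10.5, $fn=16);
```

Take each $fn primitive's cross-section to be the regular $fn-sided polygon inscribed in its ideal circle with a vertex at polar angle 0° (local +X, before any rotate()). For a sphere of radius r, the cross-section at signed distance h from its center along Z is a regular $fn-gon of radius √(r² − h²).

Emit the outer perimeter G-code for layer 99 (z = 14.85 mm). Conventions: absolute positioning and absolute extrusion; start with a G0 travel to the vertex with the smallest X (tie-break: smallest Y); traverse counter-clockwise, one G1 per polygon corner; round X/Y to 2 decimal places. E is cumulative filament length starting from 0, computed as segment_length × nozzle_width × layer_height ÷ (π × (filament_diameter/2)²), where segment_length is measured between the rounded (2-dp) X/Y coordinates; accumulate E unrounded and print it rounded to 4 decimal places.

At z = 14.85 mm: the sphere: section is a regular 16-gon, circumradius = √(r²−h²) = √(10.5²−4.35²) = 9.557. The outline is a single polygon with 16 vertices. Extrusion per mm of travel: 0.4 × 0.15 / (π × 0.875²) = 0.024945. Accumulating E over each segment gives final E = 1.4887.

G0 X-9.56 Y0.00 Z14.85
G1 X-8.83 Y-3.66 E0.0931
G1 X-6.76 Y-6.76 E0.1861
G1 X-3.66 Y-8.83 E0.2791
G1 X0.00 Y-9.56 E0.3722
G1 X3.66 Y-8.83 E0.4653
G1 X6.76 Y-6.76 E0.5582
G1 X8.83 Y-3.66 E0.6512
G1 X9.56 Y0.00 E0.7443
G1 X8.83 Y3.66 E0.8374
G1 X6.76 Y6.76 E0.9304
G1 X3.66 Y8.83 E1.0234
G1 X0.00 Y9.56 E1.1165
G1 X-3.66 Y8.83 E1.2096
G1 X-6.76 Y6.76 E1.3026
G1 X-8.83 Y3.66 E1.3956
G1 X-9.56 Y0.00 E1.4887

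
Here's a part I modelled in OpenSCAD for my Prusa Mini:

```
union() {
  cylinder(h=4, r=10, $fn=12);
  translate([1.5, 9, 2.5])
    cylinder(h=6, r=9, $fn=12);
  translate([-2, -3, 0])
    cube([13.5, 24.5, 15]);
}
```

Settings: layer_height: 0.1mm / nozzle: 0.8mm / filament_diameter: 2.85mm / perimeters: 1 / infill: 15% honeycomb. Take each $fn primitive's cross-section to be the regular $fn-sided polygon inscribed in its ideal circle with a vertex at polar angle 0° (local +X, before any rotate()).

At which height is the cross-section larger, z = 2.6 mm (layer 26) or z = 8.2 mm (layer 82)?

Layer 26 (z = 2.6): the cylinder: section is a regular 12-gon, circumradius r=10 (area = (12/2)·10.000²·sin(360°/12) = 300.00 mm²); the r=9 cylinder at (1.5, 9) contributes a regular 12-gon of circumradius 9 (area = (12/2)·9.000²·sin(360°/12) = 243.00 mm²); the cube at (-2, -3) (footprint 13.5×24.5) is included at this height (area 330.75 mm²); Merging all regions: the regions partially overlap — summed areas 873.75 mm² minus the doubly-counted overlap 338.43 mm² gives 535.32 mm² — area = 535.32 mm². So its area = 535.32 mm². Layer 82 (z = 8.2): the cylinder does not reach this height (z outside [0, 4]); the cylinder at (1.5, 9): section is a regular 12-gon, circumradius r=9 (area = (12/2)·9.000²·sin(360°/12) = 243.00 mm²); the cube at (-2, -3) is present — its section is the full 13.5×24.5 rectangle (area 330.75 mm²); Merging all regions: the regions partially overlap — summed areas 573.75 mm² minus the doubly-counted overlap 181.22 mm² gives 392.53 mm² — area = 392.53 mm². So its area = 392.53 mm². Layer 26 is larger (535.32 vs 392.53 mm²).

layer 26 (z = 2.6 mm)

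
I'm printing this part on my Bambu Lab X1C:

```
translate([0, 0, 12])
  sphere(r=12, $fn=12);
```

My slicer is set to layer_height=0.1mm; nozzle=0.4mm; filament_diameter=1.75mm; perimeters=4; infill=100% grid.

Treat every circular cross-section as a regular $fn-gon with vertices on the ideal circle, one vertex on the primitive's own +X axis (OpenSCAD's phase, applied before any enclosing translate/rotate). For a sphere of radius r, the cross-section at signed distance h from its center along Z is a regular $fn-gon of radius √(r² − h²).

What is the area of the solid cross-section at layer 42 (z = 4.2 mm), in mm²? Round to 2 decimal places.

At z = 4.2 mm: the r=12 sphere slices to a regular 12-gon of circumradius 9.119 (√(r²−h²) with h=7.8 from center) (area = (12/2)·9.119²·sin(360°/12) = 249.48 mm²). Overall, the cross-section is a single solid region. Net area = 249.48 mm².

249.48 mm²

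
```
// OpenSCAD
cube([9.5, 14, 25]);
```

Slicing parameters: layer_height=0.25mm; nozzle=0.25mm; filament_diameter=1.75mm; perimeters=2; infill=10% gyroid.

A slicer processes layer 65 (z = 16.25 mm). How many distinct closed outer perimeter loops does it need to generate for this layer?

1

At z = 16.25 mm: the cube is present — its section is the full 9.5×14 rectangle. The result has 1 disconnected region.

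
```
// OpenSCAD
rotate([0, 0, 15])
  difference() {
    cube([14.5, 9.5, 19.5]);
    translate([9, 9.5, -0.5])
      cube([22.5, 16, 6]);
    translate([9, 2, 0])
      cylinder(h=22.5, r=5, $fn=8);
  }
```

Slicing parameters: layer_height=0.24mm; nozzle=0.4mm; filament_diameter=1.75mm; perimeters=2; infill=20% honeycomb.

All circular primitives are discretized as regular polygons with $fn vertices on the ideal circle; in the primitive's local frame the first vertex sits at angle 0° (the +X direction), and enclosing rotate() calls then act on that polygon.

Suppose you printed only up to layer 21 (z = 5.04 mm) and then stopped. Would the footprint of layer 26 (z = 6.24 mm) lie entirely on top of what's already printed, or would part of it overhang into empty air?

Compare the two slices. At z = 5.04: the cube (footprint 14.5×9.5) is included at this height (area 137.75 mm²); the 22.5×16 cube at (9, 9.5) contributes its full rectangle (area 360.00 mm²); the r=5 cylinder at (9, 2) contributes a regular 8-gon of circumradius 5 (area = (8/2)·5.000²·sin(360°/8) = 70.71 mm²); After the difference (first − rest): starting from the 14.5×9.5 cube (137.75 mm²), the 22.5×16 cube at (9, 9.5) misses the remaining region (no effect); the r=5 cylinder at (9, 2) partially overlaps it — only the 53.70 mm² overlap (of its 70.71 mm²) is removed, clipping the outline — area = 84.05 mm²; (rotated 15° about Z; rotation is an isometry so areas/perimeters/island counts are preserved). At z = 6.24: the 14.5×9.5 cube contributes its full rectangle (area 137.75 mm²); the cube at (9, 9.5) is absent (z outside [-0.5, 5.5]); the r=5 cylinder at (9, 2) contributes a regular 8-gon of circumradius 5 (area = (8/2)·5.000²·sin(360°/8) = 70.71 mm²); Taking the first minus the rest: starting from the 14.5×9.5 cube (137.75 mm²), the r=5 cylinder at (9, 2) partially overlaps it — only the 53.70 mm² overlap (of its 70.71 mm²) is removed, clipping the outline — area = 84.05 mm²; (whole slice rotated 15° about Z — lengths, areas and connectivity unchanged). Checking containment: the cross-section at z = 6.24 is a subset of the cross-section at z = 5.04.

entirely on top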